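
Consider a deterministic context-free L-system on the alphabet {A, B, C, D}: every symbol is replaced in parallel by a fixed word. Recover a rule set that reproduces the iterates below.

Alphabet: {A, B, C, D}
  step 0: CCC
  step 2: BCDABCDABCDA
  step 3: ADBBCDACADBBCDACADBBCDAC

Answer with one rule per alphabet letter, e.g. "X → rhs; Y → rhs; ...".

  step 2 ⇒ step 3: BCDABCDABCDA ⇒ A·DB·BCD·AC·A·DB·BCD·AC·A·DB·BCD·AC
    A ↦ AC
    B ↦ A
    C ↦ DB
    D ↦ BCD

A->AC, B->A, C->DB, D->BCD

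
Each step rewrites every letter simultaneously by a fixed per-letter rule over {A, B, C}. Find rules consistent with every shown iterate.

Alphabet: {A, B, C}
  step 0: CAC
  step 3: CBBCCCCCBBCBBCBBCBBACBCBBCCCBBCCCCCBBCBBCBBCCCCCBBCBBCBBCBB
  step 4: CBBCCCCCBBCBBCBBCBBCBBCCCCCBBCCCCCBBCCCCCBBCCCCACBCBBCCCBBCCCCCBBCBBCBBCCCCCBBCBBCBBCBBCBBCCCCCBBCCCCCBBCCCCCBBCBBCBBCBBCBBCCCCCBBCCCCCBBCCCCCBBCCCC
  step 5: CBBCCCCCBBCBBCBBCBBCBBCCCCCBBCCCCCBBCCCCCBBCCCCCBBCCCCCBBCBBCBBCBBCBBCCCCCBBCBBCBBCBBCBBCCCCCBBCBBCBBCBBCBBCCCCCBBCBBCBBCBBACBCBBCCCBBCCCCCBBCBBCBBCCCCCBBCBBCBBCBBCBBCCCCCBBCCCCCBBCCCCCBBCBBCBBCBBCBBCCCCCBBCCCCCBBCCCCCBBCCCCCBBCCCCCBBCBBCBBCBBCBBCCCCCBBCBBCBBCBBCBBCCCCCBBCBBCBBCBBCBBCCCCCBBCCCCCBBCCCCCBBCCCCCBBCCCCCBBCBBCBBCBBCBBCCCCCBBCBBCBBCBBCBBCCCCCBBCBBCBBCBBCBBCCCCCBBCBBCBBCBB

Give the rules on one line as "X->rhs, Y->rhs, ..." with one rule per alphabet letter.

  step 4 ⇒ step 5: CBBCCCCCBBCBBCBBCBBCBBCCCCCBBCCCCCBBCCCCCBBCCCCACBCBBCCCBBCCCCCBBCBBCBBCCCCCBBCBBCBBCBBCBBCCCCCBBCCCCCBBCCCCCBBCBBCBBCBBCBBCCCCCBBCCCCCBBCCCCCBBCCCC ⇒ CBB·CC·CC·CBB·CBB·CBB·CBB·CBB·CC·CC·CBB·CC·CC·CBB·CC·CC·CBB·CC·CC·CBB·CC·CC·CBB·CBB·CBB·CBB·CBB·CC·CC·CBB·CBB·CBB·CBB·CBB·CC·CC·CBB·CBB·CBB·CBB·CBB·CC·CC·CBB·CBB·CBB·CBB·ACB·CBB·CC·CBB·CC·CC·CBB·CBB·CBB·CC·CC·CBB·CBB·CBB·CBB·CBB·CC·CC·CBB·CC·CC·CBB·CC·CC·CBB·CBB·CBB·CBB·CBB·CC·CC·CBB·CC·CC·CBB·CC·CC·CBB·CC·CC·CBB·CC·CC·CBB·CBB·CBB·CBB·CBB·CC·CC·CBB·CBB·CBB·CBB·CBB·CC·CC·CBB·CBB·CBB·CBB·CBB·CC·CC·CBB·CC·CC·CBB·CC·CC·CBB·CC·CC·CBB·CC·CC·CBB·CBB·CBB·CBB·CBB·CC·CC·CBB·CBB·CBB·CBB·CBB·CC·CC·CBB·CBB·CBB·CBB·CBB·CC·CC·CBB·CBB·CBB·CBB
    A ↦ ACB
    B ↦ CC
    C ↦ CBB

A->ACB, B->CC, C->CBB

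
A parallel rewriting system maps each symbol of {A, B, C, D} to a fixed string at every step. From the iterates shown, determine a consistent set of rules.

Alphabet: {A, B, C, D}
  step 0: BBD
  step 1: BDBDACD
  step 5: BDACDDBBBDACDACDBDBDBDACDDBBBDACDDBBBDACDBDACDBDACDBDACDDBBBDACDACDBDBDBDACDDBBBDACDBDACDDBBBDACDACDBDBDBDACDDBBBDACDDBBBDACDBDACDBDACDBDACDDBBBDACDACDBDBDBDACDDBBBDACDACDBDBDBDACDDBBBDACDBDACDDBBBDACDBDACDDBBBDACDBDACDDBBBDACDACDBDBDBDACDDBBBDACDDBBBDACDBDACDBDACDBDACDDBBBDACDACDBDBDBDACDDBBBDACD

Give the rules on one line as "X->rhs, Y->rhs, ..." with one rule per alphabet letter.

A->DB, B->BD, C->BBD, D->ACD

  step 0 ⇒ step 1: BBD ⇒ BD·BD·ACD
    B ↦ BD
    D ↦ ACD
    A ↦ DB  (constrained at step 1)
    C ↦ BBD  (constrained at step 1)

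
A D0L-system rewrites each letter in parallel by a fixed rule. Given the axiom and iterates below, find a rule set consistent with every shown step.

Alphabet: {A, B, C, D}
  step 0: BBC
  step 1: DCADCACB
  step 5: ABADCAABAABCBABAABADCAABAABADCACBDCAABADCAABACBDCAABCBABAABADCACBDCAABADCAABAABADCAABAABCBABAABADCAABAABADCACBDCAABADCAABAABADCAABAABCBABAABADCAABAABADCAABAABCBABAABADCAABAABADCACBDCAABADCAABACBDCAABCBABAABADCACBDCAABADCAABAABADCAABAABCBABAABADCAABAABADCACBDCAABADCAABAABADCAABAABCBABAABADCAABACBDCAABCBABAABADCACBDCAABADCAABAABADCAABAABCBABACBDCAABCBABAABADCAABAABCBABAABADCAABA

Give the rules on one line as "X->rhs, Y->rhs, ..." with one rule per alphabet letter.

A->ABA, B->DCA, C->CB, D->AB

  step 0 ⇒ step 1: BBC ⇒ DCA·DCA·CB
    B ↦ DCA
    C ↦ CB
    A ↦ ABA  (constrained at step 1)
    D ↦ AB  (constrained at step 1)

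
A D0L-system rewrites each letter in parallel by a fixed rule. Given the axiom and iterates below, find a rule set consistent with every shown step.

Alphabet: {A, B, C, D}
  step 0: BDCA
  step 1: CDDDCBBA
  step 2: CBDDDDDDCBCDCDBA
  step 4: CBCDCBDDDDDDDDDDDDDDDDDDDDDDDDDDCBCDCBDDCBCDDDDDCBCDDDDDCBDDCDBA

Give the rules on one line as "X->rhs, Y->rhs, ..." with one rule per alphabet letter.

A->BA, B->CD, C->CB, D->DD

  step 1 ⇒ step 2: CDDDCBBA ⇒ CB·DD·DD·DD·CB·CD·CD·BA
    A ↦ BA
    B ↦ CD
    C ↦ CB
    D ↦ DD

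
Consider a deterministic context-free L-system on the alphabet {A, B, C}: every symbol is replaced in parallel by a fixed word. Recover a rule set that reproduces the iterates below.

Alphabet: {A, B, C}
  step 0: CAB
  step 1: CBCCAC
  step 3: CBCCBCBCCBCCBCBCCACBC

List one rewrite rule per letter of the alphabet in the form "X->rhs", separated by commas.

  step 0 ⇒ step 1: CAB ⇒ CB·CCA·C
    A ↦ CCA
    B ↦ C
    C ↦ CB

A->CCA, B->C, C->CB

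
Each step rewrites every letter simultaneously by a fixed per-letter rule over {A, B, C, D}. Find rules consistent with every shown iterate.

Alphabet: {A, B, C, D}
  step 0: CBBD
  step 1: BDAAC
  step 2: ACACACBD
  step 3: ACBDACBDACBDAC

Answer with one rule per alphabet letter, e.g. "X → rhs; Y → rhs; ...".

  step 2 ⇒ step 3: ACACACBD ⇒ AC·BD·AC·BD·AC·BD·A·C
    A ↦ AC
    B ↦ A
    C ↦ BD
    D ↦ C

A->AC, B->A, C->BD, D->C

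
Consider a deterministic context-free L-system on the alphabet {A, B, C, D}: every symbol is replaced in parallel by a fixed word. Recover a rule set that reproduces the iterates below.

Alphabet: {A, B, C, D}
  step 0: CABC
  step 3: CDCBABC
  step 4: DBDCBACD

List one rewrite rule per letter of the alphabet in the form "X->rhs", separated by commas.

A->BA, B->C, C->D, D->B

  step 3 ⇒ step 4: CDCBABC ⇒ D·B·D·C·BA·C·D
    A ↦ BA
    B ↦ C
    C ↦ D
    D ↦ B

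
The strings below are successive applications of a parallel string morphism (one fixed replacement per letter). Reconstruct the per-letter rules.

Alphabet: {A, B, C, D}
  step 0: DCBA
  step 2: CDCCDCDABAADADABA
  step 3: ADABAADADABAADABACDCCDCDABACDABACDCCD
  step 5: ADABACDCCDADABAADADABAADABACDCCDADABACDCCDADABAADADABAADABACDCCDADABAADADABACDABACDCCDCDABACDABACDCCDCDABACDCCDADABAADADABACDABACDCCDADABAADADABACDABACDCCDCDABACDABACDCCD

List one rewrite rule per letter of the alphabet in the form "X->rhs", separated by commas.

A->CD, B->C, C->AD, D->ABA

  step 2 ⇒ step 3: CDCCDCDABAADADABA ⇒ AD·ABA·AD·AD·ABA·AD·ABA·CD·C·CD·CD·ABA·CD·ABA·CD·C·CD
    A ↦ CD
    B ↦ C
    C ↦ AD
    D ↦ ABA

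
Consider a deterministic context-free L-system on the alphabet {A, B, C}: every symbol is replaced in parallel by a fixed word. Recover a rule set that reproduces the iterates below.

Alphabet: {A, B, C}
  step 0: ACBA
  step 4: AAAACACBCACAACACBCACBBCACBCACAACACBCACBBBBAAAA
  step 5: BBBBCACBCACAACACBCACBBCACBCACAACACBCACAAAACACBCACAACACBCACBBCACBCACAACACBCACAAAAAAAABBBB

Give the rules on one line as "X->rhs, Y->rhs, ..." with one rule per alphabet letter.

A->B, B->AA, C->CAC

  step 4 ⇒ step 5: AAAACACBCACAACACBCACBBCACBCACAACACBCACBBBBAAAA ⇒ B·B·B·B·CAC·B·CAC·AA·CAC·B·CAC·B·B·CAC·B·CAC·AA·CAC·B·CAC·AA·AA·CAC·B·CAC·AA·CAC·B·CAC·B·B·CAC·B·CAC·AA·CAC·B·CAC·AA·AA·AA·AA·B·B·B·B
    A ↦ B
    B ↦ AA
    C ↦ CAC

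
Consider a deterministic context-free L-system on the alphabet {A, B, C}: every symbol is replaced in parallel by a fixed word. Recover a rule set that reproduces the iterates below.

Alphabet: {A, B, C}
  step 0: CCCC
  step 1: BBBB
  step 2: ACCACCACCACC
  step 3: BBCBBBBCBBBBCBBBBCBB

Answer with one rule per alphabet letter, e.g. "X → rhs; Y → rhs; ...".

  step 2 ⇒ step 3: ACCACCACCACC ⇒ BBC·B·B·BBC·B·B·BBC·B·B·BBC·B·B
    A ↦ BBC
    C ↦ B
  step 1 ⇒ step 2: BBBB ⇒ ACC·ACC·ACC·ACC
    B ↦ ACC

A->BBC, B->ACC, C->B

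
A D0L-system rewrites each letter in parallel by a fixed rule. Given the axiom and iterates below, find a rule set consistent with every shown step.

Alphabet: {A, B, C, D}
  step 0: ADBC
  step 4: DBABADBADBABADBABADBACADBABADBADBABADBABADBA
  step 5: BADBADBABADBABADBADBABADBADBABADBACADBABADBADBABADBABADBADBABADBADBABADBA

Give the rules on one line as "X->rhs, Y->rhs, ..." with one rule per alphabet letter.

  step 4 ⇒ step 5: DBABADBADBABADBABADBACADBABADBADBABADBABADBA ⇒ BA·D·BA·D·BA·BA·D·BA·BA·D·BA·D·BA·BA·D·BA·D·BA·BA·D·BA·CAD·BA·BA·D·BA·D·BA·BA·D·BA·BA·D·BA·D·BA·BA·D·BA·D·BA·BA·D·BA
    A ↦ BA
    B ↦ D
    C ↦ CAD
    D ↦ BA

A->BA, B->D, C->CAD, D->BA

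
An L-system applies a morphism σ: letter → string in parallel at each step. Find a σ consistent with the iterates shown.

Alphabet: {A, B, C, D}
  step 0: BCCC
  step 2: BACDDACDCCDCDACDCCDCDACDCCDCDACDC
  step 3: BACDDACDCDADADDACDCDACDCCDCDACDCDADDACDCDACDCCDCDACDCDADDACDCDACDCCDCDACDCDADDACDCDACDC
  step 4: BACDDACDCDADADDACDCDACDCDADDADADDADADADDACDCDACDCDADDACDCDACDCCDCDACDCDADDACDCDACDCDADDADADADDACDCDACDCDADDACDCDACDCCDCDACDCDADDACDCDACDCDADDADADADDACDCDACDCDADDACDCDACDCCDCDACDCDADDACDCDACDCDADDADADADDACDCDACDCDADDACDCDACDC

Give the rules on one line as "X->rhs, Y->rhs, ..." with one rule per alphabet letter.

A->DDA, B->BAC, C->CDC, D->DA

  step 3 ⇒ step 4: BACDDACDCDADADDACDCDACDCCDCDACDCDADDACDCDACDCCDCDACDCDADDACDCDACDCCDCDACDCDADDACDCDACDC ⇒ BAC·DDA·CDC·DA·DA·DDA·CDC·DA·CDC·DA·DDA·DA·DDA·DA·DA·DDA·CDC·DA·CDC·DA·DDA·CDC·DA·CDC·CDC·DA·CDC·DA·DDA·CDC·DA·CDC·DA·DDA·DA·DA·DDA·CDC·DA·CDC·DA·DDA·CDC·DA·CDC·CDC·DA·CDC·DA·DDA·CDC·DA·CDC·DA·DDA·DA·DA·DDA·CDC·DA·CDC·DA·DDA·CDC·DA·CDC·CDC·DA·CDC·DA·DDA·CDC·DA·CDC·DA·DDA·DA·DA·DDA·CDC·DA·CDC·DA·DDA·CDC·DA·CDC
    A ↦ DDA
    B ↦ BAC
    C ↦ CDC
    D ↦ DA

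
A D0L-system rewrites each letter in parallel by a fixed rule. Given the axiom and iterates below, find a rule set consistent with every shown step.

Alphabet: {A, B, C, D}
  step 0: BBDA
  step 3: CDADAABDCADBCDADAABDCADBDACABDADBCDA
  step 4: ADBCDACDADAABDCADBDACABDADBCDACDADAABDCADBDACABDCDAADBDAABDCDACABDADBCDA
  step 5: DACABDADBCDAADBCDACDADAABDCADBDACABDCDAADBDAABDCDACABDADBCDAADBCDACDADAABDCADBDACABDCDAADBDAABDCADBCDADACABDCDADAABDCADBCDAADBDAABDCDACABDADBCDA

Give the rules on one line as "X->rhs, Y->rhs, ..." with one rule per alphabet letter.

A->DA, B->ABD, C->ADB, D->C

  step 4 ⇒ step 5: ADBCDACDADAABDCADBDACABDADBCDACDADAABDCADBDACABDCDAADBDAABDCDACABDADBCDA ⇒ DA·C·ABD·ADB·C·DA·ADB·C·DA·C·DA·DA·ABD·C·ADB·DA·C·ABD·C·DA·ADB·DA·ABD·C·DA·C·ABD·ADB·C·DA·ADB·C·DA·C·DA·DA·ABD·C·ADB·DA·C·ABD·C·DA·ADB·DA·ABD·C·ADB·C·DA·DA·C·ABD·C·DA·DA·ABD·C·ADB·C·DA·ADB·DA·ABD·C·DA·C·ABD·ADB·C·DA
    A ↦ DA
    B ↦ ABD
    C ↦ ADB
    D ↦ C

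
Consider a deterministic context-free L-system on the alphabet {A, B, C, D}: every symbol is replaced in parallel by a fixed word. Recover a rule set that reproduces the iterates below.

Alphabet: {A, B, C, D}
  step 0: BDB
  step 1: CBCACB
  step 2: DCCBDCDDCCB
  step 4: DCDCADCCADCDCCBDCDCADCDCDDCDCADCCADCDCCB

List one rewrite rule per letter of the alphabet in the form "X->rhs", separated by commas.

A->D, B->CB, C->DC, D->CA

  step 1 ⇒ step 2: CBCACB ⇒ DC·CB·DC·D·DC·CB
    A ↦ D
    B ↦ CB
    C ↦ DC
  step 0 ⇒ step 1: BDB ⇒ CB·CA·CB
    D ↦ CA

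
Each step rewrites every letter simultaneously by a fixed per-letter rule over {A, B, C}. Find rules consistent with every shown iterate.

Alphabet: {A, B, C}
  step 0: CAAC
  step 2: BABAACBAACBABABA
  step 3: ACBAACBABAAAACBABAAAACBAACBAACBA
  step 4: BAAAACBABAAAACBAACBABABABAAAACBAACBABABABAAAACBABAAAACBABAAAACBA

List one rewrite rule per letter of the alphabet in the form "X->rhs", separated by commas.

A->BA, B->AC, C->AA

  step 3 ⇒ step 4: ACBAACBABAAAACBABAAAACBAACBAACBA ⇒ BA·AA·AC·BA·BA·AA·AC·BA·AC·BA·BA·BA·BA·AA·AC·BA·AC·BA·BA·BA·BA·AA·AC·BA·BA·AA·AC·BA·BA·AA·AC·BA
    A ↦ BA
    B ↦ AC
    C ↦ AA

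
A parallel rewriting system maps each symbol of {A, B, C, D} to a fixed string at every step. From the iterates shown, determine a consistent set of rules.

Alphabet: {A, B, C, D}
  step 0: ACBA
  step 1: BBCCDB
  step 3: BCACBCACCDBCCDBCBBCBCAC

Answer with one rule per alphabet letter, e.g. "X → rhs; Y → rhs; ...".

  step 0 ⇒ step 1: ACBA ⇒ B·BC·CD·B
    A ↦ B
    B ↦ CD
    C ↦ BC
    D ↦ AC  (constrained at step 1)

A->B, B->CD, C->BC, D->AC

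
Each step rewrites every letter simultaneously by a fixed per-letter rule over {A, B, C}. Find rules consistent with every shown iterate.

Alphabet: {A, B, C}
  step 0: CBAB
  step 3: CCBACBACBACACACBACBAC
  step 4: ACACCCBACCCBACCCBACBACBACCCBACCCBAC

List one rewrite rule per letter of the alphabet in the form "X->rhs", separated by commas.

A->B, B->CC, C->AC

  step 3 ⇒ step 4: CCBACBACBACACACBACBAC ⇒ AC·AC·CC·B·AC·CC·B·AC·CC·B·AC·B·AC·B·AC·CC·B·AC·CC·B·AC
    A ↦ B
    B ↦ CC
    C ↦ AC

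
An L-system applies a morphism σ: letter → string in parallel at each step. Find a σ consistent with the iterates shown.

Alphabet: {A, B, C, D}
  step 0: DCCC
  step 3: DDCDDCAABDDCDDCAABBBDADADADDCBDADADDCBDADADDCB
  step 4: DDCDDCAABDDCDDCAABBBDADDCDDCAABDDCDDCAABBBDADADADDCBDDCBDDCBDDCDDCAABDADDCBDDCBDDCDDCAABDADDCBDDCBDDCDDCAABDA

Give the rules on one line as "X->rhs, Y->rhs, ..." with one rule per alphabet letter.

A->B, B->DA, C->AAB, D->DDC

  step 3 ⇒ step 4: DDCDDCAABDDCDDCAABBBDADADADDCBDADADDCBDADADDCB ⇒ DDC·DDC·AAB·DDC·DDC·AAB·B·B·DA·DDC·DDC·AAB·DDC·DDC·AAB·B·B·DA·DA·DA·DDC·B·DDC·B·DDC·B·DDC·DDC·AAB·DA·DDC·B·DDC·B·DDC·DDC·AAB·DA·DDC·B·DDC·B·DDC·DDC·AAB·DA
    A ↦ B
    B ↦ DA
    C ↦ AAB
    D ↦ DDC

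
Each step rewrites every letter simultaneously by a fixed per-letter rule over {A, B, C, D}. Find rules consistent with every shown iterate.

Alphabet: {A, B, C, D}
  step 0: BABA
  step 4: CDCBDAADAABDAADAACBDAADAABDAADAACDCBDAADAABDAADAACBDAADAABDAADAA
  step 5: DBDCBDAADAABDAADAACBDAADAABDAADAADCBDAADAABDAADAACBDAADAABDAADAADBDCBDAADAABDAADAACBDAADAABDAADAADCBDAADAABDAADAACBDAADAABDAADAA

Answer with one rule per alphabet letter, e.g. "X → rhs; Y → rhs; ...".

  step 4 ⇒ step 5: CDCBDAADAABDAADAACBDAADAABDAADAACDCBDAADAABDAADAACBDAADAABDAADAA ⇒ D·B·D·C·B·DAA·DAA·B·DAA·DAA·C·B·DAA·DAA·B·DAA·DAA·D·C·B·DAA·DAA·B·DAA·DAA·C·B·DAA·DAA·B·DAA·DAA·D·B·D·C·B·DAA·DAA·B·DAA·DAA·C·B·DAA·DAA·B·DAA·DAA·D·C·B·DAA·DAA·B·DAA·DAA·C·B·DAA·DAA·B·DAA·DAA
    A ↦ DAA
    B ↦ C
    C ↦ D
    D ↦ B

A->DAA, B->C, C->D, D->B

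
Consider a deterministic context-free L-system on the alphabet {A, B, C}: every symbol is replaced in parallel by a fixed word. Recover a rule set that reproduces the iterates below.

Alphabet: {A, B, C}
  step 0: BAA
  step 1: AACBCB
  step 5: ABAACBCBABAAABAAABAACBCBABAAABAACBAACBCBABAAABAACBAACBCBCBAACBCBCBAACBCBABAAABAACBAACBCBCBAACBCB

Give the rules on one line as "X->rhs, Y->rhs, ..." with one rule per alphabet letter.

A->CB, B->AA, C->AB

  step 0 ⇒ step 1: BAA ⇒ AA·CB·CB
    A ↦ CB
    B ↦ AA
    C ↦ AB  (constrained at step 1)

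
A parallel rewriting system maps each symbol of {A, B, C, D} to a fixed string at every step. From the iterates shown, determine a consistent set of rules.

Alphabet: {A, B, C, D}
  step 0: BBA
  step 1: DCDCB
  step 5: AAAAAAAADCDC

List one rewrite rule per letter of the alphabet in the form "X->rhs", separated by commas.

  step 0 ⇒ step 1: BBA ⇒ DC·DC·B
    A ↦ B
    B ↦ DC
    C ↦ A  (constrained at step 1)
    D ↦ A  (constrained at step 1)

A->B, B->DC, C->A, D->A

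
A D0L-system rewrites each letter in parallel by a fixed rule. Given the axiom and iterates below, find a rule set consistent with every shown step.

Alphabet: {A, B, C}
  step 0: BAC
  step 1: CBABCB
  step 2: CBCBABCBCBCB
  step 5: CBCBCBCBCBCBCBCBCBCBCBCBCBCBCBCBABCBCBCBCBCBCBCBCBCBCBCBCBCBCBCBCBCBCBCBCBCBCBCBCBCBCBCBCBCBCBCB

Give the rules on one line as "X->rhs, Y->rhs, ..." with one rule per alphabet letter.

A->AB, B->CB, C->CB

  step 1 ⇒ step 2: CBABCB ⇒ CB·CB·AB·CB·CB·CB
    A ↦ AB
    B ↦ CB
    C ↦ CB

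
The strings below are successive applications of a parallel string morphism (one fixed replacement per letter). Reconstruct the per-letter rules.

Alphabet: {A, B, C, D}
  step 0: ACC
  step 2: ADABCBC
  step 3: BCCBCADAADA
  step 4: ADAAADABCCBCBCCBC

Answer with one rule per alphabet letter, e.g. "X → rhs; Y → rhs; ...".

A->BC, B->AD, C->A, D->C

  step 3 ⇒ step 4: BCCBCADAADA ⇒ AD·A·A·AD·A·BC·C·BC·BC·C·BC
    A ↦ BC
    B ↦ AD
    C ↦ A
    D ↦ C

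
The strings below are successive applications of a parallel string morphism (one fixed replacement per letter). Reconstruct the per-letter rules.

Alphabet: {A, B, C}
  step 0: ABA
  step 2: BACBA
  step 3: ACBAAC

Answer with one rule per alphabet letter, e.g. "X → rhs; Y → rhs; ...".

A->C, B->A, C->BA

  step 2 ⇒ step 3: BACBA ⇒ A·C·BA·A·C
    A ↦ C
    B ↦ A
    C ↦ BA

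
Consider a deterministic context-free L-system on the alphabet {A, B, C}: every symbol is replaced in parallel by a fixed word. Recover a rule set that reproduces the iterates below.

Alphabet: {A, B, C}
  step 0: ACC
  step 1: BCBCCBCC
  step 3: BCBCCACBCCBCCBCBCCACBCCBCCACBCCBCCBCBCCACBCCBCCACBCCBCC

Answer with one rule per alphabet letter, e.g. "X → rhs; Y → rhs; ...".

  step 0 ⇒ step 1: ACC ⇒ BC·BCC·BCC
    A ↦ BC
    C ↦ BCC
    B ↦ AC  (constrained at step 1)

A->BC, B->AC, C->BCC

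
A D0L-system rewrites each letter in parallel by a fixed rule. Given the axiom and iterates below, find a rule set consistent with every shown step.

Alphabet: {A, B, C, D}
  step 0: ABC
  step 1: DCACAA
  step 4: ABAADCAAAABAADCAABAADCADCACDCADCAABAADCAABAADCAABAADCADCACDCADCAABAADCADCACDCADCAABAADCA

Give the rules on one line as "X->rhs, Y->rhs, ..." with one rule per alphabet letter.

A->DCA, B->C, C->AA, D->AB

  step 0 ⇒ step 1: ABC ⇒ DCA·C·AA
    A ↦ DCA
    B ↦ C
    C ↦ AA
    D ↦ AB  (constrained at step 1)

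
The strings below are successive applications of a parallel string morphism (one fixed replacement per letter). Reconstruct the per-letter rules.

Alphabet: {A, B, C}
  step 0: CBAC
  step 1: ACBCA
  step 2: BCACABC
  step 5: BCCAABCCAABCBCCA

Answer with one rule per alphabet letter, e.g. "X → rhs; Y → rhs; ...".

A->BC, B->C, C->A

  step 1 ⇒ step 2: ACBCA ⇒ BC·A·C·A·BC
    A ↦ BC
    B ↦ C
    C ↦ A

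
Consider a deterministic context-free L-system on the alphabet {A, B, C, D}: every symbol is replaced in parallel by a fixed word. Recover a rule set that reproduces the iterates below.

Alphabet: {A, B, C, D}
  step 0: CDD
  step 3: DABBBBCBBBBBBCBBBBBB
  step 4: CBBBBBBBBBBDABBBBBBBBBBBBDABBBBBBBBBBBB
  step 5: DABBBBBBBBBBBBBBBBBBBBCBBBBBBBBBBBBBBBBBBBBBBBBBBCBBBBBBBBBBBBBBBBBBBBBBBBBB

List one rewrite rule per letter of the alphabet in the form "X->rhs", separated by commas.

A->B, B->BB, C->DA, D->CB

  step 4 ⇒ step 5: CBBBBBBBBBBDABBBBBBBBBBBBDABBBBBBBBBBBB ⇒ DA·BB·BB·BB·BB·BB·BB·BB·BB·BB·BB·CB·B·BB·BB·BB·BB·BB·BB·BB·BB·BB·BB·BB·BB·CB·B·BB·BB·BB·BB·BB·BB·BB·BB·BB·BB·BB·BB
    A ↦ B
    B ↦ BB
    C ↦ DA
    D ↦ CB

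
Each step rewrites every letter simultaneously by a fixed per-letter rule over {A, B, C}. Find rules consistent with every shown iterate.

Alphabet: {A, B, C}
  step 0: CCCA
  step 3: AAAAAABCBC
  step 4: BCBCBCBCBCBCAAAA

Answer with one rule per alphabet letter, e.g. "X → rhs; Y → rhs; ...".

A->BC, B->A, C->A

  step 3 ⇒ step 4: AAAAAABCBC ⇒ BC·BC·BC·BC·BC·BC·A·A·A·A
    A ↦ BC
    B ↦ A
    C ↦ A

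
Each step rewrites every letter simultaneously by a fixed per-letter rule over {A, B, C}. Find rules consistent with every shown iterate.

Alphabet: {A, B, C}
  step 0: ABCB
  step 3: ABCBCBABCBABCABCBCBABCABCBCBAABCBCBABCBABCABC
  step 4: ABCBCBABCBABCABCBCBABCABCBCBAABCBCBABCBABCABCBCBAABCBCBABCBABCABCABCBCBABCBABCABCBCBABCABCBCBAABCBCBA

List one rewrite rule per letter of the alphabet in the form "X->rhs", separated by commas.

A->ABC, B->BC, C->BA

  step 3 ⇒ step 4: ABCBCBABCBABCABCBCBABCABCBCBAABCBCBABCBABCABC ⇒ ABC·BC·BA·BC·BA·BC·ABC·BC·BA·BC·ABC·BC·BA·ABC·BC·BA·BC·BA·BC·ABC·BC·BA·ABC·BC·BA·BC·BA·BC·ABC·ABC·BC·BA·BC·BA·BC·ABC·BC·BA·BC·ABC·BC·BA·ABC·BC·BA
    A ↦ ABC
    B ↦ BC
    C ↦ BA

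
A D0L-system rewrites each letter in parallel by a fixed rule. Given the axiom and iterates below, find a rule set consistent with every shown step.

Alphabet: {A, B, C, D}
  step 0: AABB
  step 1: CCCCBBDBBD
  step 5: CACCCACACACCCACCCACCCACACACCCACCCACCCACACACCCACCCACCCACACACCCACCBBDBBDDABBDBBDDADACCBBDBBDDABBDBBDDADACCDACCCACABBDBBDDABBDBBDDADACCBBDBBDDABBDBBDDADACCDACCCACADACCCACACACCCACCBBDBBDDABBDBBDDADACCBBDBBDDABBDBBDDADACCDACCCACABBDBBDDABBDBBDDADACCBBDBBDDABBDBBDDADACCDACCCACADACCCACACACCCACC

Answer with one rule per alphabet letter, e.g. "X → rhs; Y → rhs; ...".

  step 0 ⇒ step 1: AABB ⇒ CC·CC·BBD·BBD
    A ↦ CC
    B ↦ BBD
    C ↦ CA  (constrained at step 1)
    D ↦ DA  (constrained at step 1)

A->CC, B->BBD, C->CA, D->DA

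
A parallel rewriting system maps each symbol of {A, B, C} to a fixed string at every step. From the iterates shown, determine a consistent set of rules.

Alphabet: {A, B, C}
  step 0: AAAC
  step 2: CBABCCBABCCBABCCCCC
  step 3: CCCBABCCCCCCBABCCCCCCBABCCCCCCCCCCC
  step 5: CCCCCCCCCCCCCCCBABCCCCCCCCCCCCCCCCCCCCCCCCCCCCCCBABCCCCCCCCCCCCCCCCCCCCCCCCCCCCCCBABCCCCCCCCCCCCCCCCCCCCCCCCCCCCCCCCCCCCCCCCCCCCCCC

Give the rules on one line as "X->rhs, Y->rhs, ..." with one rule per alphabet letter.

A->BAB, B->C, C->CC

  step 2 ⇒ step 3: CBABCCBABCCBABCCCCC ⇒ CC·C·BAB·C·CC·CC·C·BAB·C·CC·CC·C·BAB·C·CC·CC·CC·CC·CC
    A ↦ BAB
    B ↦ C
    C ↦ CC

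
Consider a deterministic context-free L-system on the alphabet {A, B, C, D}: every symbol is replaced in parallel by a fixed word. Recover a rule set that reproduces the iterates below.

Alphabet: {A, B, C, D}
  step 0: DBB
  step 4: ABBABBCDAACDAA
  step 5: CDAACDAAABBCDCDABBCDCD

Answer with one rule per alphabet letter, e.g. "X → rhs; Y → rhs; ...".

  step 4 ⇒ step 5: ABBABBCDAACDAA ⇒ CD·A·A·CD·A·A·A·BB·CD·CD·A·BB·CD·CD
    A ↦ CD
    B ↦ A
    C ↦ A
    D ↦ BB

A->CD, B->A, C->A, D->BB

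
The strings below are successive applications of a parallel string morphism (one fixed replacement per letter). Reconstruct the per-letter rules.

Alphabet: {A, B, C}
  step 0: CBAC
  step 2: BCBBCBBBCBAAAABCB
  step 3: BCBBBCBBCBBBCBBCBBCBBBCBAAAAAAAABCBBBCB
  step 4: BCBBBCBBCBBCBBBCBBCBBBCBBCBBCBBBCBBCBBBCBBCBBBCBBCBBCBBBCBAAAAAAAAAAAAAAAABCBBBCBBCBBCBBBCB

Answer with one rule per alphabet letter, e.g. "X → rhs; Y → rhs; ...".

A->AA, B->BCB, C->B

  step 3 ⇒ step 4: BCBBBCBBCBBBCBBCBBCBBBCBAAAAAAAABCBBBCB ⇒ BCB·B·BCB·BCB·BCB·B·BCB·BCB·B·BCB·BCB·BCB·B·BCB·BCB·B·BCB·BCB·B·BCB·BCB·BCB·B·BCB·AA·AA·AA·AA·AA·AA·AA·AA·BCB·B·BCB·BCB·BCB·B·BCB
    A ↦ AA
    B ↦ BCB
    C ↦ B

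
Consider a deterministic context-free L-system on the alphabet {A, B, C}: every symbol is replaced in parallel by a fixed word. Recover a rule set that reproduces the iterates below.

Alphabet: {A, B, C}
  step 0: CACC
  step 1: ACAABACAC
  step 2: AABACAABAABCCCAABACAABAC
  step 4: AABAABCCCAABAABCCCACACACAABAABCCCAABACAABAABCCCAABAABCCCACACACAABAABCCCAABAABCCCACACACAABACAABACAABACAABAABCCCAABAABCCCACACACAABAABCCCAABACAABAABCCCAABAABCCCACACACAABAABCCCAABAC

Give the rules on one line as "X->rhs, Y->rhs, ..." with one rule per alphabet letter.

  step 1 ⇒ step 2: ACAABACAC ⇒ AAB·AC·AAB·AAB·CCC·AAB·AC·AAB·AC
    A ↦ AAB
    B ↦ CCC
    C ↦ AC

A->AAB, B->CCC, C->AC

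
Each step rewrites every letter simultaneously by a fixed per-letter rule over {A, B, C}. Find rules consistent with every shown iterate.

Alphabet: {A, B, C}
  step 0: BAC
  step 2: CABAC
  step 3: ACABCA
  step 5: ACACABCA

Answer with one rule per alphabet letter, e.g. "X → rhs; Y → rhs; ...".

  step 2 ⇒ step 3: CABAC ⇒ A·C·AB·C·A
    A ↦ C
    B ↦ AB
    C ↦ A

A->C, B->AB, C->A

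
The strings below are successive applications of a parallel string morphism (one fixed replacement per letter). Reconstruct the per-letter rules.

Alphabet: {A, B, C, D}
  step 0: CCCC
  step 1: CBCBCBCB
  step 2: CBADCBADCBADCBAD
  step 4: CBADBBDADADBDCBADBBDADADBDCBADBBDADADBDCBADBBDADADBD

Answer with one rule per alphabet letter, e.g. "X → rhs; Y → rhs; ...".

  step 1 ⇒ step 2: CBCBCBCB ⇒ CB·AD·CB·AD·CB·AD·CB·AD
    B ↦ AD
    C ↦ CB
    A ↦ B  (constrained at step 2)
    D ↦ BD  (constrained at step 2)

A->B, B->AD, C->CB, D->BD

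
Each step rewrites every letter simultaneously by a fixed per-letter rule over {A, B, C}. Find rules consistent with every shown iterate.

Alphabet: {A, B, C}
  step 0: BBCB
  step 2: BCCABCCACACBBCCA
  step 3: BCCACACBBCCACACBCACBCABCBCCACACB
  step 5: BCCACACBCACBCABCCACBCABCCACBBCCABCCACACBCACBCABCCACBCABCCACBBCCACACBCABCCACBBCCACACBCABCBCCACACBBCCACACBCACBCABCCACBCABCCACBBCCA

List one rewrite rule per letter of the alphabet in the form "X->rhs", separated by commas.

  step 2 ⇒ step 3: BCCABCCACACBBCCA ⇒ BC·CA·CA·CB·BC·CA·CA·CB·CA·CB·CA·BC·BC·CA·CA·CB
    A ↦ CB
    B ↦ BC
    C ↦ CA

A->CB, B->BC, C->CA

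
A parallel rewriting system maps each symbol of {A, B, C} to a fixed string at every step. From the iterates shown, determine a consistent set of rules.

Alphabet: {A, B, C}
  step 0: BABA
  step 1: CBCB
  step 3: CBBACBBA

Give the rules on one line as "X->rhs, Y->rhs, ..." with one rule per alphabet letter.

A->B, B->C, C->BA

  step 0 ⇒ step 1: BABA ⇒ C·B·C·B
    A ↦ B
    B ↦ C
    C ↦ BA  (constrained at step 1)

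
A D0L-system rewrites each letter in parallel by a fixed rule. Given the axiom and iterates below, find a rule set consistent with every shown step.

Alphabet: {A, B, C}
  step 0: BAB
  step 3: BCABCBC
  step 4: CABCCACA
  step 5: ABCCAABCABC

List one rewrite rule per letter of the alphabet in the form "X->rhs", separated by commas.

  step 4 ⇒ step 5: CABCCACA ⇒ A·BC·C·A·A·BC·A·BC
    A ↦ BC
    B ↦ C
    C ↦ A

A->BC, B->C, C->A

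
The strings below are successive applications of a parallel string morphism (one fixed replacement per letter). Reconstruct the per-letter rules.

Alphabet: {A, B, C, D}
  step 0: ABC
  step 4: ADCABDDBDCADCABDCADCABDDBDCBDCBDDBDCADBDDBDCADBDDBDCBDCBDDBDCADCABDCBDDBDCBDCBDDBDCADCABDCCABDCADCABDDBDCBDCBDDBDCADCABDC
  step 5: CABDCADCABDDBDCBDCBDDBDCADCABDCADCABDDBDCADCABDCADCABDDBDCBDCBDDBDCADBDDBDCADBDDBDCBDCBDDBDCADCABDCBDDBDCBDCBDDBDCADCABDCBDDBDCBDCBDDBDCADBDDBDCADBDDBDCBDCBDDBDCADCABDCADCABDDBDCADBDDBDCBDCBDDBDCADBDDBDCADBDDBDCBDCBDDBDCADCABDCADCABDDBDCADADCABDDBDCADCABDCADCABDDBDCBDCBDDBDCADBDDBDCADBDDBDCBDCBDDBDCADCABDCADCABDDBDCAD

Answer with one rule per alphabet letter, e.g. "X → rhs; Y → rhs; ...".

A->CA, B->BDD, C->AD, D->BDC

  step 4 ⇒ step 5: ADCABDDBDCADCABDCADCABDDBDCBDCBDDBDCADBDDBDCADBDDBDCBDCBDDBDCADCABDCBDDBDCBDCBDDBDCADCABDCCABDCADCABDDBDCBDCBDDBDCADCABDC ⇒ CA·BDC·AD·CA·BDD·BDC·BDC·BDD·BDC·AD·CA·BDC·AD·CA·BDD·BDC·AD·CA·BDC·AD·CA·BDD·BDC·BDC·BDD·BDC·AD·BDD·BDC·AD·BDD·BDC·BDC·BDD·BDC·AD·CA·BDC·BDD·BDC·BDC·BDD·BDC·AD·CA·BDC·BDD·BDC·BDC·BDD·BDC·AD·BDD·BDC·AD·BDD·BDC·BDC·BDD·BDC·AD·CA·BDC·AD·CA·BDD·BDC·AD·BDD·BDC·BDC·BDD·BDC·AD·BDD·BDC·AD·BDD·BDC·BDC·BDD·BDC·AD·CA·BDC·AD·CA·BDD·BDC·AD·AD·CA·BDD·BDC·AD·CA·BDC·AD·CA·BDD·BDC·BDC·BDD·BDC·AD·BDD·BDC·AD·BDD·BDC·BDC·BDD·BDC·AD·CA·BDC·AD·CA·BDD·BDC·AD
    A ↦ CA
    B ↦ BDD
    C ↦ AD
    D ↦ BDC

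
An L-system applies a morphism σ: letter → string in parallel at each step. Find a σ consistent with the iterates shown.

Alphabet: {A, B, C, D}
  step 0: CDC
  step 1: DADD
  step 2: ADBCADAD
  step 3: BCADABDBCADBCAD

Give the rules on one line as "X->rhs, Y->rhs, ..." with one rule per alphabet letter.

  step 2 ⇒ step 3: ADBCADAD ⇒ BC·AD·AB·D·BC·AD·BC·AD
    A ↦ BC
    B ↦ AB
    C ↦ D
    D ↦ AD

A->BC, B->AB, C->D, D->AD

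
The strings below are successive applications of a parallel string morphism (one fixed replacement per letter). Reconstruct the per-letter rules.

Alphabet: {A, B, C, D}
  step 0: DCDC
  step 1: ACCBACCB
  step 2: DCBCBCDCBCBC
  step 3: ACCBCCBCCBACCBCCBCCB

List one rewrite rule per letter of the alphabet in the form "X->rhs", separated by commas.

A->D, B->C, C->CB, D->AC

  step 2 ⇒ step 3: DCBCBCDCBCBC ⇒ AC·CB·C·CB·C·CB·AC·CB·C·CB·C·CB
    B ↦ C
    C ↦ CB
    D ↦ AC
  step 1 ⇒ step 2: ACCBACCB ⇒ D·CB·CB·C·D·CB·CB·C
    A ↦ D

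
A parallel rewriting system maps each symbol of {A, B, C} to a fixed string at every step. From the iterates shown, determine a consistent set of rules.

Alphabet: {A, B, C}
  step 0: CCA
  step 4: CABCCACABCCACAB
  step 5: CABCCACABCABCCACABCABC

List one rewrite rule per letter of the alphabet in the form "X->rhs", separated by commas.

A->B, B->C, C->CA

  step 4 ⇒ step 5: CABCCACABCCACAB ⇒ CA·B·C·CA·CA·B·CA·B·C·CA·CA·B·CA·B·C
    A ↦ B
    B ↦ C
    C ↦ CA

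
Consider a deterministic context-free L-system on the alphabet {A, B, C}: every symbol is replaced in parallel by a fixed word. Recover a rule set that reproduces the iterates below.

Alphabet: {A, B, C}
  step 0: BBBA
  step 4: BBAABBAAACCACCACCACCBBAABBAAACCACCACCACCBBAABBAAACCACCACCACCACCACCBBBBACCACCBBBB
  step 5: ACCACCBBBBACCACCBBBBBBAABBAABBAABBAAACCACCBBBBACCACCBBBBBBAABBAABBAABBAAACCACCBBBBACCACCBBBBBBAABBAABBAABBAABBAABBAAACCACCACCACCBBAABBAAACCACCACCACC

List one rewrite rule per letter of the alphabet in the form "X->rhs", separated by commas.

A->BB, B->ACC, C->A

  step 4 ⇒ step 5: BBAABBAAACCACCACCACCBBAABBAAACCACCACCACCBBAABBAAACCACCACCACCACCACCBBBBACCACCBBBB ⇒ ACC·ACC·BB·BB·ACC·ACC·BB·BB·BB·A·A·BB·A·A·BB·A·A·BB·A·A·ACC·ACC·BB·BB·ACC·ACC·BB·BB·BB·A·A·BB·A·A·BB·A·A·BB·A·A·ACC·ACC·BB·BB·ACC·ACC·BB·BB·BB·A·A·BB·A·A·BB·A·A·BB·A·A·BB·A·A·BB·A·A·ACC·ACC·ACC·ACC·BB·A·A·BB·A·A·ACC·ACC·ACC·ACC
    A ↦ BB
    B ↦ ACC
    C ↦ A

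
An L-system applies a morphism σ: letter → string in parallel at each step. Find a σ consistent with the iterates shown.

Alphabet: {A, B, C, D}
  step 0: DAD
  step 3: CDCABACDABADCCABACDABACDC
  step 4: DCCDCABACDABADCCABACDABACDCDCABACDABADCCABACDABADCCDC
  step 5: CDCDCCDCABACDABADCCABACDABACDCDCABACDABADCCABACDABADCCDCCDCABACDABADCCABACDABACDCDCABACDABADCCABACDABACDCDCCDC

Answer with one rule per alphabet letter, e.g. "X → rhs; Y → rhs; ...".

A->ABA, B->CD, C->DC, D->C

  step 4 ⇒ step 5: DCCDCABACDABADCCABACDABACDCDCABACDABADCCABACDABADCCDC ⇒ C·DC·DC·C·DC·ABA·CD·ABA·DC·C·ABA·CD·ABA·C·DC·DC·ABA·CD·ABA·DC·C·ABA·CD·ABA·DC·C·DC·C·DC·ABA·CD·ABA·DC·C·ABA·CD·ABA·C·DC·DC·ABA·CD·ABA·DC·C·ABA·CD·ABA·C·DC·DC·C·DC
    A ↦ ABA
    B ↦ CD
    C ↦ DC
    D ↦ C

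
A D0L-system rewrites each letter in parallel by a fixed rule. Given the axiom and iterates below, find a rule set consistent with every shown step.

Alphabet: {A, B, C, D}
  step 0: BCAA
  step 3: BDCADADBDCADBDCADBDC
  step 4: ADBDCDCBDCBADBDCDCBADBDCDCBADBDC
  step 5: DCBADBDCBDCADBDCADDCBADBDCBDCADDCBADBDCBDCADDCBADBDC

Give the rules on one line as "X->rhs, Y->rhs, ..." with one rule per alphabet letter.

  step 4 ⇒ step 5: ADBDCDCBDCBADBDCDCBADBDCDCBADBDC ⇒ DC·B·AD·B·DC·B·DC·AD·B·DC·AD·DC·B·AD·B·DC·B·DC·AD·DC·B·AD·B·DC·B·DC·AD·DC·B·AD·B·DC
    A ↦ DC
    B ↦ AD
    C ↦ DC
    D ↦ B

A->DC, B->AD, C->DC, D->B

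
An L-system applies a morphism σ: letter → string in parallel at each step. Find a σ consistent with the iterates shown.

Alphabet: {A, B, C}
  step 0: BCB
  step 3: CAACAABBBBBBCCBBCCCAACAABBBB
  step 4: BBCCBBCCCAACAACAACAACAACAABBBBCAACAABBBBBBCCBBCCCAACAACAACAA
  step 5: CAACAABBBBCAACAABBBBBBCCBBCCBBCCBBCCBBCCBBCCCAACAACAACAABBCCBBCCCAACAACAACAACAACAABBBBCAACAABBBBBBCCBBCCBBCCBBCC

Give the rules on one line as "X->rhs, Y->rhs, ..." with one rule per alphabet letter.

  step 4 ⇒ step 5: BBCCBBCCCAACAACAACAACAACAABBBBCAACAABBBBBBCCBBCCCAACAACAACAA ⇒ CAA·CAA·BB·BB·CAA·CAA·BB·BB·BB·C·C·BB·C·C·BB·C·C·BB·C·C·BB·C·C·BB·C·C·CAA·CAA·CAA·CAA·BB·C·C·BB·C·C·CAA·CAA·CAA·CAA·CAA·CAA·BB·BB·CAA·CAA·BB·BB·BB·C·C·BB·C·C·BB·C·C·BB·C·C
    A ↦ C
    B ↦ CAA
    C ↦ BB

A->C, B->CAA, C->BB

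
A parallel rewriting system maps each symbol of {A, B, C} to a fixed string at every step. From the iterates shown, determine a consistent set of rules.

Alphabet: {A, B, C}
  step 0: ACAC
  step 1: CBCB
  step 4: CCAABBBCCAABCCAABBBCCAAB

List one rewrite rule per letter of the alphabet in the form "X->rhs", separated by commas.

  step 0 ⇒ step 1: ACAC ⇒ C·B·C·B
    A ↦ C
    C ↦ B
    B ↦ AAB  (constrained at step 1)

A->C, B->AAB, C->B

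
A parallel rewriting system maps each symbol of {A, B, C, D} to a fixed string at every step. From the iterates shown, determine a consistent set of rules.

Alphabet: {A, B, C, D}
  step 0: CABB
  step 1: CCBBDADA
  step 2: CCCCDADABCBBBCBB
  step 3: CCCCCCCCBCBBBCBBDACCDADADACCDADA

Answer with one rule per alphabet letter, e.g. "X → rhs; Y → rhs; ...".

A->BB, B->DA, C->CC, D->BC

  step 2 ⇒ step 3: CCCCDADABCBBBCBB ⇒ CC·CC·CC·CC·BC·BB·BC·BB·DA·CC·DA·DA·DA·CC·DA·DA
    A ↦ BB
    B ↦ DA
    C ↦ CC
    D ↦ BC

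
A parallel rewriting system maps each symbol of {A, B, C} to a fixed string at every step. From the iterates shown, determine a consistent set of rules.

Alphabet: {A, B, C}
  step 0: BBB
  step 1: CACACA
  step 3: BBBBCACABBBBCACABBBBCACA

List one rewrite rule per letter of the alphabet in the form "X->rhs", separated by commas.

  step 0 ⇒ step 1: BBB ⇒ CA·CA·CA
    B ↦ CA
    A ↦ BB  (constrained at step 1)
    C ↦ AA  (constrained at step 1)

A->BB, B->CA, C->AA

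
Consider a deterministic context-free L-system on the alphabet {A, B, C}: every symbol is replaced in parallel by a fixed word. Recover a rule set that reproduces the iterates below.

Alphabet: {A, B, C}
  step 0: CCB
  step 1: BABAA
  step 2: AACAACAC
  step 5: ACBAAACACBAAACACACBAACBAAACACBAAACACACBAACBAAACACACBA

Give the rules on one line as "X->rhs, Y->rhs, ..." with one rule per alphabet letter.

A->AC, B->A, C->BA

  step 1 ⇒ step 2: BABAA ⇒ A·AC·A·AC·AC
    A ↦ AC
    B ↦ A
  step 0 ⇒ step 1: CCB ⇒ BA·BA·A
    C ↦ BA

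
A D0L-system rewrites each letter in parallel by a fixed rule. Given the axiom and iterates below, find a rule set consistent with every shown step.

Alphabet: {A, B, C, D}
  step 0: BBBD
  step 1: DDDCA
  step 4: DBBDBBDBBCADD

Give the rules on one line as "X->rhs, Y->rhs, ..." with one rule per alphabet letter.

  step 0 ⇒ step 1: BBBD ⇒ D·D·D·CA
    B ↦ D
    D ↦ CA
    A ↦ CC  (constrained at step 1)
    C ↦ B  (constrained at step 1)

A->CC, B->D, C->B, D->CA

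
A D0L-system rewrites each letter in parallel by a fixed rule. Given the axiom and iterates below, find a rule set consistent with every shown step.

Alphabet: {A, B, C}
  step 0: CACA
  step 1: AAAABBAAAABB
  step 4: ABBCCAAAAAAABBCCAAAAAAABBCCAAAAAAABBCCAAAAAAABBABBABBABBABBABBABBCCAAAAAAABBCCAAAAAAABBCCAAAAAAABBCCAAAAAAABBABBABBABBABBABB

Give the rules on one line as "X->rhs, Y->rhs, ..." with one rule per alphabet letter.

A->ABB, B->C, C->AAA

  step 0 ⇒ step 1: CACA ⇒ AAA·ABB·AAA·ABB
    A ↦ ABB
    C ↦ AAA
    B ↦ C  (constrained at step 1)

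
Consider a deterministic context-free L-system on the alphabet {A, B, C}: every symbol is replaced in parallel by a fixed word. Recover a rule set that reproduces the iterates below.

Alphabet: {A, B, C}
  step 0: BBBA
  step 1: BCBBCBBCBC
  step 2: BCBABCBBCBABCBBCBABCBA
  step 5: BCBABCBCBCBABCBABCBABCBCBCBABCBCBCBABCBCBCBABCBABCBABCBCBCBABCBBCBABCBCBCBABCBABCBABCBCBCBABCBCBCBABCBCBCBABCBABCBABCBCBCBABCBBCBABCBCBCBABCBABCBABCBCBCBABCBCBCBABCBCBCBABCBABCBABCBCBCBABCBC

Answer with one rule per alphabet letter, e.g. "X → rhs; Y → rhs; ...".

  step 1 ⇒ step 2: BCBBCBBCBC ⇒ BCB·A·BCB·BCB·A·BCB·BCB·A·BCB·A
    B ↦ BCB
    C ↦ A
  step 0 ⇒ step 1: BBBA ⇒ BCB·BCB·BCB·C
    A ↦ C

A->C, B->BCB, C->A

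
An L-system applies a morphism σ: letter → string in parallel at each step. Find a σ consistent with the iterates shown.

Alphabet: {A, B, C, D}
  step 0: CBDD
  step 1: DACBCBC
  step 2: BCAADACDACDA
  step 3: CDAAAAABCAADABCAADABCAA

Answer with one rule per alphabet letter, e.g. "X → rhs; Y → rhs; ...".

  step 2 ⇒ step 3: BCAADACDACDA ⇒ C·DA·AA·AA·BC·AA·DA·BC·AA·DA·BC·AA
    A ↦ AA
    B ↦ C
    C ↦ DA
    D ↦ BC

A->AA, B->C, C->DA, D->BC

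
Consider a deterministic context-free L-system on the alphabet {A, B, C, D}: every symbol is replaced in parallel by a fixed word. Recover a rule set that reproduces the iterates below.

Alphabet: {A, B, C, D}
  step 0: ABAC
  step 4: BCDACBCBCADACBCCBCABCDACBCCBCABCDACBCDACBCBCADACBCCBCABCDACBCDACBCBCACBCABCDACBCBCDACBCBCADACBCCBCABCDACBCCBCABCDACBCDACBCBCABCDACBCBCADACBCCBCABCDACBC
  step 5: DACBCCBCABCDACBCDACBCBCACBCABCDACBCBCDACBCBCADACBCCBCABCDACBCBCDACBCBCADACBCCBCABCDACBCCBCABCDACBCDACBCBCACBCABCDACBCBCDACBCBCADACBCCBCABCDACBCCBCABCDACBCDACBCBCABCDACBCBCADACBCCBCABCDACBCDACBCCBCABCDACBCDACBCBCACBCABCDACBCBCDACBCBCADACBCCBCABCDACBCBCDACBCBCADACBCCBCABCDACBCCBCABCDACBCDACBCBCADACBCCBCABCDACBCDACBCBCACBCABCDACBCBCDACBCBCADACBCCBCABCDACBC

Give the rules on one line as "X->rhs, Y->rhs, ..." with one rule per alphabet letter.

A->BCA, B->DAC, C->BC, D->C

  step 4 ⇒ step 5: BCDACBCBCADACBCCBCABCDACBCCBCABCDACBCDACBCBCADACBCCBCABCDACBCDACBCBCACBCABCDACBCBCDACBCBCADACBCCBCABCDACBCCBCABCDACBCDACBCBCABCDACBCBCADACBCCBCABCDACBC ⇒ DAC·BC·C·BCA·BC·DAC·BC·DAC·BC·BCA·C·BCA·BC·DAC·BC·BC·DAC·BC·BCA·DAC·BC·C·BCA·BC·DAC·BC·BC·DAC·BC·BCA·DAC·BC·C·BCA·BC·DAC·BC·C·BCA·BC·DAC·BC·DAC·BC·BCA·C·BCA·BC·DAC·BC·BC·DAC·BC·BCA·DAC·BC·C·BCA·BC·DAC·BC·C·BCA·BC·DAC·BC·DAC·BC·BCA·BC·DAC·BC·BCA·DAC·BC·C·BCA·BC·DAC·BC·DAC·BC·C·BCA·BC·DAC·BC·DAC·BC·BCA·C·BCA·BC·DAC·BC·BC·DAC·BC·BCA·DAC·BC·C·BCA·BC·DAC·BC·BC·DAC·BC·BCA·DAC·BC·C·BCA·BC·DAC·BC·C·BCA·BC·DAC·BC·DAC·BC·BCA·DAC·BC·C·BCA·BC·DAC·BC·DAC·BC·BCA·C·BCA·BC·DAC·BC·BC·DAC·BC·BCA·DAC·BC·C·BCA·BC·DAC·BC
    A ↦ BCA
    B ↦ DAC
    C ↦ BC
    D ↦ C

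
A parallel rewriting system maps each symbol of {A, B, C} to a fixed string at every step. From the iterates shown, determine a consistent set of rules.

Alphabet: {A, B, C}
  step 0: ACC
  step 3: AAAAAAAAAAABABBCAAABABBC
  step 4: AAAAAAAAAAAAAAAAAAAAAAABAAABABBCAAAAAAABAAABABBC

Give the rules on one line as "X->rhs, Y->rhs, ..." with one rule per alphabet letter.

  step 3 ⇒ step 4: AAAAAAAAAAABABBCAAABABBC ⇒ AA·AA·AA·AA·AA·AA·AA·AA·AA·AA·AA·AB·AA·AB·AB·BC·AA·AA·AA·AB·AA·AB·AB·BC
    A ↦ AA
    B ↦ AB
    C ↦ BC

A->AA, B->AB, C->BC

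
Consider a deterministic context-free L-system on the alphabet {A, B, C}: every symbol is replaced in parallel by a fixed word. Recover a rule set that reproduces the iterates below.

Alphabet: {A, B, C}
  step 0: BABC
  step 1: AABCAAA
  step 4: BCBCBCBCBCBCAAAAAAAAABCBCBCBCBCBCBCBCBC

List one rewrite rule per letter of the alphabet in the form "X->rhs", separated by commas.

  step 0 ⇒ step 1: BABC ⇒ AA·BC·AA·A
    A ↦ BC
    B ↦ AA
    C ↦ A

A->BC, B->AA, C->A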